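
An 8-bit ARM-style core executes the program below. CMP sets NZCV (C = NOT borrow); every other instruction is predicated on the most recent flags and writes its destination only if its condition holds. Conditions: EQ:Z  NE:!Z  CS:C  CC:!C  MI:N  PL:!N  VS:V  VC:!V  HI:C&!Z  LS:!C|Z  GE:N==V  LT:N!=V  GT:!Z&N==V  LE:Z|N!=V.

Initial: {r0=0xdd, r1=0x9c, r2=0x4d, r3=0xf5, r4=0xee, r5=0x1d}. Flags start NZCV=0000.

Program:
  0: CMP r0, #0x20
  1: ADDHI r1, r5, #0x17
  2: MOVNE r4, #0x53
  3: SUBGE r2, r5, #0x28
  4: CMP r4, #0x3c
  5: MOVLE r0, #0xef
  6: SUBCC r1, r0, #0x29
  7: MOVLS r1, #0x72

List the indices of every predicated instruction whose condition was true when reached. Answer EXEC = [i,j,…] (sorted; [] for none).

0: ✓ CMP  NZCV=1010
1: ✓ ADDHI  r1←0x34
2: ✓ MOVNE  r4←0x53
3: · SUBGE
4: ✓ CMP  NZCV=0010
5: · MOVLE
6: · SUBCC
7: · MOVLS

EXEC = [1,2]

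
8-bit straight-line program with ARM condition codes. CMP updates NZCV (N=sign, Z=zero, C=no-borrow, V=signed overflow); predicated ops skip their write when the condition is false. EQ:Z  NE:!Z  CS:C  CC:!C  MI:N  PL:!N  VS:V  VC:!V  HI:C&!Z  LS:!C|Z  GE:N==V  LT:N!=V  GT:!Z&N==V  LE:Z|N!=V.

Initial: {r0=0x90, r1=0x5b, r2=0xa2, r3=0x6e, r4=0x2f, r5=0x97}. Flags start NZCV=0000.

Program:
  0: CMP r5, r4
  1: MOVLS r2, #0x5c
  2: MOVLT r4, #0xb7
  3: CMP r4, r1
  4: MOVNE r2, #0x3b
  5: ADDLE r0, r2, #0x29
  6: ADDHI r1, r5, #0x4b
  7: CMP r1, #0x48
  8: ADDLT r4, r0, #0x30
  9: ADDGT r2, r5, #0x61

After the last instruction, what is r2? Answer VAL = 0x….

VAL = 0x3b

0: ✓ CMP  NZCV=0011
1: · MOVLS
2: ✓ MOVLT  r4←0xb7
3: ✓ CMP  NZCV=0011
4: ✓ MOVNE  r2←0x3b
5: ✓ ADDLE  r0←0x64
6: ✓ ADDHI  r1←0xe2
7: ✓ CMP  NZCV=1010
8: ✓ ADDLT  r4←0x94
9: · ADDGT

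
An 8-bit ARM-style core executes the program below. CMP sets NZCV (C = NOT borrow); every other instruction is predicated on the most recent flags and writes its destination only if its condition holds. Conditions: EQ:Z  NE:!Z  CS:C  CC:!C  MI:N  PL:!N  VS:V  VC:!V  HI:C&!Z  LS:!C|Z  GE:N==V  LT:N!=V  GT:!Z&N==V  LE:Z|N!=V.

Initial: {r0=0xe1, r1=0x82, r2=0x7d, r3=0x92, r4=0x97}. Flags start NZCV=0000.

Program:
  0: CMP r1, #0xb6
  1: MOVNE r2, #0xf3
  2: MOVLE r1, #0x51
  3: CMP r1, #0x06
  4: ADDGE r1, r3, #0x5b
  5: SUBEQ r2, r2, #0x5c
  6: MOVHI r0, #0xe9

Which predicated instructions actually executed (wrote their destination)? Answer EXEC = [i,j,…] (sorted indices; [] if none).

[0] flags=1000 → (cmp)
[1] flags=1000 NE?T → r2=0xf3
[2] flags=1000 LE?T → r1=0x51
[3] flags=0010 → (cmp)
[4] flags=0010 GE?T → r1=0xed
[5] flags=0010 EQ?F → skip
[6] flags=0010 HI?T → r0=0xe9

EXEC = [1,2,4,6]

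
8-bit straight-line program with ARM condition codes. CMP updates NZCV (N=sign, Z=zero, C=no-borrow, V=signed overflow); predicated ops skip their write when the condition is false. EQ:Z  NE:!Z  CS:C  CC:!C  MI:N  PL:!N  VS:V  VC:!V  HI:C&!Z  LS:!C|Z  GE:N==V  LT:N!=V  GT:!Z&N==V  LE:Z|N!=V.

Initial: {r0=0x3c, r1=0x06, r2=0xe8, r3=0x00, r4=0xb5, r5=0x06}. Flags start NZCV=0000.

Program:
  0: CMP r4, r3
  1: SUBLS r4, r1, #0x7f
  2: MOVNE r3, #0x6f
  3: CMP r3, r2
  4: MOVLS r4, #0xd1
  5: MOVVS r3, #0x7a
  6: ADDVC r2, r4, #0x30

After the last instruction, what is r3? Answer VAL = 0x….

[0] flags=1010 → (cmp)
[1] flags=1010 LS?F → skip
[2] flags=1010 NE?T → r3=0x6f
[3] flags=1001 → (cmp)
[4] flags=1001 LS?T → r4=0xd1
[5] flags=1001 VS?T → r3=0x7a
[6] flags=1001 VC?F → skip

VAL = 0x7a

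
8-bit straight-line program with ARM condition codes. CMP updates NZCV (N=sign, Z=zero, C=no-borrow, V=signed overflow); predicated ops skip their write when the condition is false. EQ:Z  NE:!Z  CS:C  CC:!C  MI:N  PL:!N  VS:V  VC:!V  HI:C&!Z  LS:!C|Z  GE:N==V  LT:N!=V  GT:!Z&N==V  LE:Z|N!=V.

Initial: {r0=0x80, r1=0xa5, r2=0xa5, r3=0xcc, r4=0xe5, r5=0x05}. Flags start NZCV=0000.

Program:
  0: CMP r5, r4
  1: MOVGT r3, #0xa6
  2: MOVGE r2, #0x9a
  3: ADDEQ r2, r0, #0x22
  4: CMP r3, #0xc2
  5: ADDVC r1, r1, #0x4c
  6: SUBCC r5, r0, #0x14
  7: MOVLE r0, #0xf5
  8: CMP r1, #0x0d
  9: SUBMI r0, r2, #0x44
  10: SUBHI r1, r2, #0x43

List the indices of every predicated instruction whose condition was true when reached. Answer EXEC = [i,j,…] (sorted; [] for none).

EXEC = [1,2,5,6,7,9,10]

0: ✓ CMP  NZCV=0000
1: ✓ MOVGT  r3←0xa6
2: ✓ MOVGE  r2←0x9a
3: · ADDEQ
4: ✓ CMP  NZCV=1000
5: ✓ ADDVC  r1←0xf1
6: ✓ SUBCC  r5←0x6c
7: ✓ MOVLE  r0←0xf5
8: ✓ CMP  NZCV=1010
9: ✓ SUBMI  r0←0x56
10: ✓ SUBHI  r1←0x57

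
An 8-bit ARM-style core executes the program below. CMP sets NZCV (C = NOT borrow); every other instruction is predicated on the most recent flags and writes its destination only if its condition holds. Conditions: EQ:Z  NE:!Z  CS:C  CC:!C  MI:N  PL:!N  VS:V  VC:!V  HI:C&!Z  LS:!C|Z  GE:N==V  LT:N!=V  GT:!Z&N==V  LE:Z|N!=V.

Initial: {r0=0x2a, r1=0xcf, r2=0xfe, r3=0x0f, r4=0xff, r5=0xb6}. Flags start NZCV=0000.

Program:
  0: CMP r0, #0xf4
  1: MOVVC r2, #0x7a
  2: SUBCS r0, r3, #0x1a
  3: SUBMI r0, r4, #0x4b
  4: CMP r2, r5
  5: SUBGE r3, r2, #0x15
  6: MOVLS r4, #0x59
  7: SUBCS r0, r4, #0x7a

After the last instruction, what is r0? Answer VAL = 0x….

VAL = 0x2a

0: ✓ CMP  NZCV=0000
1: ✓ MOVVC  r2←0x7a
2: · SUBCS
3: · SUBMI
4: ✓ CMP  NZCV=1001
5: ✓ SUBGE  r3←0x65
6: ✓ MOVLS  r4←0x59
7: · SUBCS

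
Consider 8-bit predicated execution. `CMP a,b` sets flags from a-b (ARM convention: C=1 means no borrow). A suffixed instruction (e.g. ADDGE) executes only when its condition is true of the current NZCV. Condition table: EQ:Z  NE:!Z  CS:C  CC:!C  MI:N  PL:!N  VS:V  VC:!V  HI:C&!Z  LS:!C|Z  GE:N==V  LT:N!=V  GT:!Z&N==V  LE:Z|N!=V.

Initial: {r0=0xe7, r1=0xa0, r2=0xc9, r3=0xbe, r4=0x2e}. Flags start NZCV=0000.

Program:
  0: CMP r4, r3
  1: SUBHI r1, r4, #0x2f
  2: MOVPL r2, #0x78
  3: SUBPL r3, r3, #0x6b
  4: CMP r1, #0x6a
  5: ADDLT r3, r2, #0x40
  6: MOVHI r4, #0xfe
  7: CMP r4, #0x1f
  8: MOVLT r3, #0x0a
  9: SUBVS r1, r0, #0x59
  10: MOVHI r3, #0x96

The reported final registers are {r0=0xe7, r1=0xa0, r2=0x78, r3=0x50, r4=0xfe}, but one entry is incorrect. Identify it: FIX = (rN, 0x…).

0: ✓ CMP  NZCV=0000
1: · SUBHI
2: ✓ MOVPL  r2←0x78
3: ✓ SUBPL  r3←0x53
4: ✓ CMP  NZCV=0011
5: ✓ ADDLT  r3←0xb8
6: ✓ MOVHI  r4←0xfe
7: ✓ CMP  NZCV=1010
8: ✓ MOVLT  r3←0x0a
9: · SUBVS
10: ✓ MOVHI  r3←0x96

FIX = (r3, 0x96)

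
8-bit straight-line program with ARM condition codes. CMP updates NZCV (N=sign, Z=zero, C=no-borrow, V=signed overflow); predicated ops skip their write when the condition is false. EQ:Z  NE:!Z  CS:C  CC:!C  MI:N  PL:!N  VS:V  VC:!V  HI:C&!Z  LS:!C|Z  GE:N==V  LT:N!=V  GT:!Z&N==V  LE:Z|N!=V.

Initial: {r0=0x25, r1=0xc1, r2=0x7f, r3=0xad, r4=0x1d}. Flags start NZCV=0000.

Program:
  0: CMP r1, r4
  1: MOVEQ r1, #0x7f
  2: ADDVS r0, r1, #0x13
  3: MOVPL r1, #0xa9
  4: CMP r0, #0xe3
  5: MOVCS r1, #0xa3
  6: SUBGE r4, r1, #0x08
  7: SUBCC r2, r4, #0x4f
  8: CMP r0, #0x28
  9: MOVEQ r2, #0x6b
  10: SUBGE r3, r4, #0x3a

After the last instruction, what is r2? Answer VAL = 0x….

VAL = 0x6a

0: ✓ CMP  NZCV=1010
1: · MOVEQ
2: · ADDVS
3: · MOVPL
4: ✓ CMP  NZCV=0000
5: · MOVCS
6: ✓ SUBGE  r4←0xb9
7: ✓ SUBCC  r2←0x6a
8: ✓ CMP  NZCV=1000
9: · MOVEQ
10: · SUBGE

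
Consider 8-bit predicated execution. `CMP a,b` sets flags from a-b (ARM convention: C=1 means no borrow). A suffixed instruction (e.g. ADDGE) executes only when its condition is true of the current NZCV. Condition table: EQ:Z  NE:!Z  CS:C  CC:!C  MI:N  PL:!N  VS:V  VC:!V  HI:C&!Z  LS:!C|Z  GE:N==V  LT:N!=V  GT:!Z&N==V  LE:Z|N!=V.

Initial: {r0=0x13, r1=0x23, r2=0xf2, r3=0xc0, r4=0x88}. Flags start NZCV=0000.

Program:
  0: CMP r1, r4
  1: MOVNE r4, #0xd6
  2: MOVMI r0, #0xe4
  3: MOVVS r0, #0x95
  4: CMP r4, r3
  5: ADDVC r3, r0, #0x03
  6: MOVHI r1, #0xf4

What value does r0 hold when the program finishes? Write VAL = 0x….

VAL = 0x95

[0] flags=1001 → (cmp)
[1] flags=1001 NE?T → r4=0xd6
[2] flags=1001 MI?T → r0=0xe4
[3] flags=1001 VS?T → r0=0x95
[4] flags=0010 → (cmp)
[5] flags=0010 VC?T → r3=0x98
[6] flags=0010 HI?T → r1=0xf4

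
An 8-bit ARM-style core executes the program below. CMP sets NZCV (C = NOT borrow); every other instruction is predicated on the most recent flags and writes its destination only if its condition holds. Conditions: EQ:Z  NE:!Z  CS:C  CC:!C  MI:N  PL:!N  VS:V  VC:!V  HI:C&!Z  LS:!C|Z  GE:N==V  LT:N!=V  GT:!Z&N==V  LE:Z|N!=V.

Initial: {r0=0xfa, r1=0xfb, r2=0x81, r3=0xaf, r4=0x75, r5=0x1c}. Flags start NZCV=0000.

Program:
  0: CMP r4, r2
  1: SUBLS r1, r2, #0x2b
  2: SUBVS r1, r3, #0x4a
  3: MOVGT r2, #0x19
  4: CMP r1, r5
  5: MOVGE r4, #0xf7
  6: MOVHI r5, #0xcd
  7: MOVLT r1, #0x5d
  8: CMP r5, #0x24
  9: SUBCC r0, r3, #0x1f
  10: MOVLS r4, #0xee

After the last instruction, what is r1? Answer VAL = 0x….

0: ✓ CMP  NZCV=1001
1: ✓ SUBLS  r1←0x56
2: ✓ SUBVS  r1←0x65
3: ✓ MOVGT  r2←0x19
4: ✓ CMP  NZCV=0010
5: ✓ MOVGE  r4←0xf7
6: ✓ MOVHI  r5←0xcd
7: · MOVLT
8: ✓ CMP  NZCV=1010
9: · SUBCC
10: · MOVLS

VAL = 0x65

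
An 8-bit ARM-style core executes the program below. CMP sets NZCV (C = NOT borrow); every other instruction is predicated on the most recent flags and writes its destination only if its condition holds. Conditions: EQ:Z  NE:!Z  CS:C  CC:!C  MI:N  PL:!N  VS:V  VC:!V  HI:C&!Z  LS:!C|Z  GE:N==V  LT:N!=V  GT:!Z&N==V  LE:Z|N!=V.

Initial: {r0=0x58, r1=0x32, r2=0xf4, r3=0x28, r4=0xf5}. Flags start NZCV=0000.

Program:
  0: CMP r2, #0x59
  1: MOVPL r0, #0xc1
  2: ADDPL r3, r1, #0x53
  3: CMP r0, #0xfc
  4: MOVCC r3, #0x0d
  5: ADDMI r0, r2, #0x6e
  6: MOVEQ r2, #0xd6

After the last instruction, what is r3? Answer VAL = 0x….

VAL = 0x0d

0: ✓ CMP  NZCV=1010
1: · MOVPL
2: · ADDPL
3: ✓ CMP  NZCV=0000
4: ✓ MOVCC  r3←0x0d
5: · ADDMI
6: · MOVEQ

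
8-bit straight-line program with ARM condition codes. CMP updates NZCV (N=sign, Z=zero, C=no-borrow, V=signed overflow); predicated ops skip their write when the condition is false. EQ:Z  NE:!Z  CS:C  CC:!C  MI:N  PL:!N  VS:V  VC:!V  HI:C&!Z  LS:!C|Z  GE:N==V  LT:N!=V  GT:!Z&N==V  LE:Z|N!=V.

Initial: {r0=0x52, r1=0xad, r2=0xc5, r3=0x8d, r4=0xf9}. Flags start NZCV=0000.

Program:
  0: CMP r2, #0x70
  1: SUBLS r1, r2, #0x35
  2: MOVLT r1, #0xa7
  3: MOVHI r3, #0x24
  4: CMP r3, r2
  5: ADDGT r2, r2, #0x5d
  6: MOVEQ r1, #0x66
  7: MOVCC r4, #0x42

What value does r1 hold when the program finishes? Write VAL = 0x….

[0] flags=0011 → (cmp)
[1] flags=0011 LS?F → skip
[2] flags=0011 LT?T → r1=0xa7
[3] flags=0011 HI?T → r3=0x24
[4] flags=0000 → (cmp)
[5] flags=0000 GT?T → r2=0x22
[6] flags=0000 EQ?F → skip
[7] flags=0000 CC?T → r4=0x42

VAL = 0xa7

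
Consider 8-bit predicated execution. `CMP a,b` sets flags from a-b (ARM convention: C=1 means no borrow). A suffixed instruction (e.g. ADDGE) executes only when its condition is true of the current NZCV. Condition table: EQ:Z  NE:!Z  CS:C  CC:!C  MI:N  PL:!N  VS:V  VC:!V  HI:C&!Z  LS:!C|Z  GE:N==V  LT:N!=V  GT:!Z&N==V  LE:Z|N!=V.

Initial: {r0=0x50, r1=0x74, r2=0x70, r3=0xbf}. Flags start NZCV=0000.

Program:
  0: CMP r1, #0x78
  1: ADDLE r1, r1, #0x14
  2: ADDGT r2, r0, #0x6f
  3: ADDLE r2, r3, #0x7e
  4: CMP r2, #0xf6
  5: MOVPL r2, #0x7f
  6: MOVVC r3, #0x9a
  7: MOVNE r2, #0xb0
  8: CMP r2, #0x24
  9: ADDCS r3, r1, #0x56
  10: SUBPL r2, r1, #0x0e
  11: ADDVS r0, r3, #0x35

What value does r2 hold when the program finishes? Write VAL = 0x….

[0] flags=1000 → (cmp)
[1] flags=1000 LE?T → r1=0x88
[2] flags=1000 GT?F → skip
[3] flags=1000 LE?T → r2=0x3d
[4] flags=0000 → (cmp)
[5] flags=0000 PL?T → r2=0x7f
[6] flags=0000 VC?T → r3=0x9a
[7] flags=0000 NE?T → r2=0xb0
[8] flags=1010 → (cmp)
[9] flags=1010 CS?T → r3=0xde
[10] flags=1010 PL?F → skip
[11] flags=1010 VS?F → skip

VAL = 0xb0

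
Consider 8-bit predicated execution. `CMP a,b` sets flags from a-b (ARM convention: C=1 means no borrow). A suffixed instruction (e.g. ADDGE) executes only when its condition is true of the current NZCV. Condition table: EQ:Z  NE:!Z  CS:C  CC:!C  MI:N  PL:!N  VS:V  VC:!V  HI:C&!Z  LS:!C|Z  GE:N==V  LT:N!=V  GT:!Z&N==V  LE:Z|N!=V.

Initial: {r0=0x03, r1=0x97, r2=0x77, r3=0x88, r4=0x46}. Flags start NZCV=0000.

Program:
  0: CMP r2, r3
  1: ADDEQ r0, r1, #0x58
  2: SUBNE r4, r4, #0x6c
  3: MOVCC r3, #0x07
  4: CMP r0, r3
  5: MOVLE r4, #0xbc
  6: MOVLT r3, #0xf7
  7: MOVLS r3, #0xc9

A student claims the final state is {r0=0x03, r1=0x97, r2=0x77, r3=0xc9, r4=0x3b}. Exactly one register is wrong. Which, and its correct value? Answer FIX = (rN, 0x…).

[0] flags=1001 → (cmp)
[1] flags=1001 EQ?F → skip
[2] flags=1001 NE?T → r4=0xda
[3] flags=1001 CC?T → r3=0x07
[4] flags=1000 → (cmp)
[5] flags=1000 LE?T → r4=0xbc
[6] flags=1000 LT?T → r3=0xf7
[7] flags=1000 LS?T → r3=0xc9

FIX = (r4, 0xbc)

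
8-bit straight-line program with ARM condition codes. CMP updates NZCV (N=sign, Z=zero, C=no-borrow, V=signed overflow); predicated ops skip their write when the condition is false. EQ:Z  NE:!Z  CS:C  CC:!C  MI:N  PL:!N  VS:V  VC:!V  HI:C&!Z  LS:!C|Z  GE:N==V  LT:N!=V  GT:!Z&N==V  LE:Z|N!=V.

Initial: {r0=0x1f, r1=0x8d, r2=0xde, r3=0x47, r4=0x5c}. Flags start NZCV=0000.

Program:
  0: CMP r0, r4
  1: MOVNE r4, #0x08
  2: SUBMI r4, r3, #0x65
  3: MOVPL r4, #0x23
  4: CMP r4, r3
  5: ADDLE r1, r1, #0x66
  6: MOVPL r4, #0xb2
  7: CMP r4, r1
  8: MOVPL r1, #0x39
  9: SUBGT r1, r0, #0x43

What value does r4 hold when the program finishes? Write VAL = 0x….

VAL = 0xe2

0: ✓ CMP  NZCV=1000
1: ✓ MOVNE  r4←0x08
2: ✓ SUBMI  r4←0xe2
3: · MOVPL
4: ✓ CMP  NZCV=1010
5: ✓ ADDLE  r1←0xf3
6: · MOVPL
7: ✓ CMP  NZCV=1000
8: · MOVPL
9: · SUBGT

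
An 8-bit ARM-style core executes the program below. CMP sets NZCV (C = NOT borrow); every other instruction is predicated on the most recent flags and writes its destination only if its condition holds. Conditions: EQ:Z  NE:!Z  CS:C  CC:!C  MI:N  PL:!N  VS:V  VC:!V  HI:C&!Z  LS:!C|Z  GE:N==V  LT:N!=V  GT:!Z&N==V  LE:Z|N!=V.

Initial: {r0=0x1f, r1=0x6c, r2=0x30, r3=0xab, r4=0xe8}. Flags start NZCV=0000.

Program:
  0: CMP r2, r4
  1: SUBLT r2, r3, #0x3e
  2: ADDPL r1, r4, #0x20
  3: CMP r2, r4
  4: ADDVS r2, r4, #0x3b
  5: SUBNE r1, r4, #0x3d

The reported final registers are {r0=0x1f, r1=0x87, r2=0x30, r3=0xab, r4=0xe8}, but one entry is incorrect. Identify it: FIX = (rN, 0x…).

FIX = (r1, 0xab)

[0] flags=0000 → (cmp)
[1] flags=0000 LT?F → skip
[2] flags=0000 PL?T → r1=0x08
[3] flags=0000 → (cmp)
[4] flags=0000 VS?F → skip
[5] flags=0000 NE?T → r1=0xab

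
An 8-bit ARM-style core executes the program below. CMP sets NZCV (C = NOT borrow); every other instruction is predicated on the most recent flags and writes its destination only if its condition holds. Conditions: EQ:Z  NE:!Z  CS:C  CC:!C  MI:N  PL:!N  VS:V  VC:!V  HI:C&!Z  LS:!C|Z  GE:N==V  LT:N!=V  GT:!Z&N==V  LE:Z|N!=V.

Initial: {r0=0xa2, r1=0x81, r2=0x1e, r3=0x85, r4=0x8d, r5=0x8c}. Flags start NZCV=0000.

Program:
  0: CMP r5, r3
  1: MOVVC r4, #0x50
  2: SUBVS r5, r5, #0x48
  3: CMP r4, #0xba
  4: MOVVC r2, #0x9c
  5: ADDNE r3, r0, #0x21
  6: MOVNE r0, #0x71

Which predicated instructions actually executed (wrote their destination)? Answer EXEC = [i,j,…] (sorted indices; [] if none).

EXEC = [1,5,6]

[0] flags=0010 → (cmp)
[1] flags=0010 VC?T → r4=0x50
[2] flags=0010 VS?F → skip
[3] flags=1001 → (cmp)
[4] flags=1001 VC?F → skip
[5] flags=1001 NE?T → r3=0xc3
[6] flags=1001 NE?T → r0=0x71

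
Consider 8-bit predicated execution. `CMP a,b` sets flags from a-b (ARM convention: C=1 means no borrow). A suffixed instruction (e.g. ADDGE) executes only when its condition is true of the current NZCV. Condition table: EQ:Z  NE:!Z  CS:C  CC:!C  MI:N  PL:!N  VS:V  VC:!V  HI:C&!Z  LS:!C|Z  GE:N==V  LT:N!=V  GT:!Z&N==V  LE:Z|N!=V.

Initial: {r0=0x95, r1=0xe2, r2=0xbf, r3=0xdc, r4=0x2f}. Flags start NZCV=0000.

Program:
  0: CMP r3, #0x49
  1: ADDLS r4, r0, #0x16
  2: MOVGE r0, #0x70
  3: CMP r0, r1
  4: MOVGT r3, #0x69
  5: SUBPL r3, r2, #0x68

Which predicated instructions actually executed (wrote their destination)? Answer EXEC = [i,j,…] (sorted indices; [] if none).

EXEC = []

[0] flags=1010 → (cmp)
[1] flags=1010 LS?F → skip
[2] flags=1010 GE?F → skip
[3] flags=1000 → (cmp)
[4] flags=1000 GT?F → skip
[5] flags=1000 PL?F → skip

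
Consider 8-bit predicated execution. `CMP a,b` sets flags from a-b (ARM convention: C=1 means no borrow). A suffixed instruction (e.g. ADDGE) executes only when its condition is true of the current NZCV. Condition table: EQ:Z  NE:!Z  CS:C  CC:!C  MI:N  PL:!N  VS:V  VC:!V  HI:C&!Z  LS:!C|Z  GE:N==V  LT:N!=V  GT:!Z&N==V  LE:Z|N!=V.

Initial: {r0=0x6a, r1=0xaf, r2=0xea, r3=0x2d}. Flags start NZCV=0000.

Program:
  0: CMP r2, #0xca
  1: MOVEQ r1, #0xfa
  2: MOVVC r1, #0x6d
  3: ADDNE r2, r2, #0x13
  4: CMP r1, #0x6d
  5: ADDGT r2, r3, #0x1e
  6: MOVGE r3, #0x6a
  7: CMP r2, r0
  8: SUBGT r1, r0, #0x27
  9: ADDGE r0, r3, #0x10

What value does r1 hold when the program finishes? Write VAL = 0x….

VAL = 0x6d

0: ✓ CMP  NZCV=0010
1: · MOVEQ
2: ✓ MOVVC  r1←0x6d
3: ✓ ADDNE  r2←0xfd
4: ✓ CMP  NZCV=0110
5: · ADDGT
6: ✓ MOVGE  r3←0x6a
7: ✓ CMP  NZCV=1010
8: · SUBGT
9: · ADDGE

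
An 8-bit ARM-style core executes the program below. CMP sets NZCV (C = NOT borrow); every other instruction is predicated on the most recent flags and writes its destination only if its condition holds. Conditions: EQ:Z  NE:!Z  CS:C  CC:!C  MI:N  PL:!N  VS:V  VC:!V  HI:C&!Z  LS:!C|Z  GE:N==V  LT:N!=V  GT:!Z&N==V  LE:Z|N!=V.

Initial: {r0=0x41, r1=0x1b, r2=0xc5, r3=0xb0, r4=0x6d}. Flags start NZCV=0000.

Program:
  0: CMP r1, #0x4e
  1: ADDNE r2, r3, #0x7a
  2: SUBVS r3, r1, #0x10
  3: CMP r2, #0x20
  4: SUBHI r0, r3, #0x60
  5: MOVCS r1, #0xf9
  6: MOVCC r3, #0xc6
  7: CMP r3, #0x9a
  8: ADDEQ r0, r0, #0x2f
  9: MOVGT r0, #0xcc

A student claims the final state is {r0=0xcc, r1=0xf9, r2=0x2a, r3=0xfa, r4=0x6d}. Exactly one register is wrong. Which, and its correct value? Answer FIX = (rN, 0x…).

[0] flags=1000 → (cmp)
[1] flags=1000 NE?T → r2=0x2a
[2] flags=1000 VS?F → skip
[3] flags=0010 → (cmp)
[4] flags=0010 HI?T → r0=0x50
[5] flags=0010 CS?T → r1=0xf9
[6] flags=0010 CC?F → skip
[7] flags=0010 → (cmp)
[8] flags=0010 EQ?F → skip
[9] flags=0010 GT?T → r0=0xcc

FIX = (r3, 0xb0)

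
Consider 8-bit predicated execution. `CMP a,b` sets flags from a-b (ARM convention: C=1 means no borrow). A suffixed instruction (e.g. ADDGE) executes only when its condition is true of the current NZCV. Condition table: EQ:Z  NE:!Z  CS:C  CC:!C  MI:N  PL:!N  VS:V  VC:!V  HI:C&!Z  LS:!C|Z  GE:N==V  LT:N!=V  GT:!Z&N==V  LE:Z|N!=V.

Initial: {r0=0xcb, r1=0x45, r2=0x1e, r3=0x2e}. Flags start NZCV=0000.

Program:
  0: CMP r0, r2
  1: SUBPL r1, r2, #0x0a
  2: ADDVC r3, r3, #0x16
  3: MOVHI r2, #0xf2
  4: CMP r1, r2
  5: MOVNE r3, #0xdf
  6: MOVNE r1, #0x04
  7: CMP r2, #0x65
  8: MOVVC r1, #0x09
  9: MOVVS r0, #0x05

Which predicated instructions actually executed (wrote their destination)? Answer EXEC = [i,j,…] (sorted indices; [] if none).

[0] flags=1010 → (cmp)
[1] flags=1010 PL?F → skip
[2] flags=1010 VC?T → r3=0x44
[3] flags=1010 HI?T → r2=0xf2
[4] flags=0000 → (cmp)
[5] flags=0000 NE?T → r3=0xdf
[6] flags=0000 NE?T → r1=0x04
[7] flags=1010 → (cmp)
[8] flags=1010 VC?T → r1=0x09
[9] flags=1010 VS?F → skip

EXEC = [2,3,5,6,8]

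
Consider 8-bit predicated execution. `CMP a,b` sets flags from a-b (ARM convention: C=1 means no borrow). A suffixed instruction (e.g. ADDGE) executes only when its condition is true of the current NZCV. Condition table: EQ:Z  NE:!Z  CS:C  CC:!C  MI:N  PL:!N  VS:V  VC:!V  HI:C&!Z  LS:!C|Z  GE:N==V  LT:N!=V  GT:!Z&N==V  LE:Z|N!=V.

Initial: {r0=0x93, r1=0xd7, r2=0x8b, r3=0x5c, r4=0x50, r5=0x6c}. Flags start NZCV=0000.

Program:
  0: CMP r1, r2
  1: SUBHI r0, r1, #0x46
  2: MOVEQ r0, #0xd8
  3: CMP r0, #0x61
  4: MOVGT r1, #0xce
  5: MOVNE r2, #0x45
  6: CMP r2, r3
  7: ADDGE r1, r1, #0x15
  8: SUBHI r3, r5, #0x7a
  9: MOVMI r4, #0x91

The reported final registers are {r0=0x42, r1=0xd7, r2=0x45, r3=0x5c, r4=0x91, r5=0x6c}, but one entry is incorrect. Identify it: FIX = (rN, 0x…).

FIX = (r0, 0x91)

0: ✓ CMP  NZCV=0010
1: ✓ SUBHI  r0←0x91
2: · MOVEQ
3: ✓ CMP  NZCV=0011
4: · MOVGT
5: ✓ MOVNE  r2←0x45
6: ✓ CMP  NZCV=1000
7: · ADDGE
8: · SUBHI
9: ✓ MOVMI  r4←0x91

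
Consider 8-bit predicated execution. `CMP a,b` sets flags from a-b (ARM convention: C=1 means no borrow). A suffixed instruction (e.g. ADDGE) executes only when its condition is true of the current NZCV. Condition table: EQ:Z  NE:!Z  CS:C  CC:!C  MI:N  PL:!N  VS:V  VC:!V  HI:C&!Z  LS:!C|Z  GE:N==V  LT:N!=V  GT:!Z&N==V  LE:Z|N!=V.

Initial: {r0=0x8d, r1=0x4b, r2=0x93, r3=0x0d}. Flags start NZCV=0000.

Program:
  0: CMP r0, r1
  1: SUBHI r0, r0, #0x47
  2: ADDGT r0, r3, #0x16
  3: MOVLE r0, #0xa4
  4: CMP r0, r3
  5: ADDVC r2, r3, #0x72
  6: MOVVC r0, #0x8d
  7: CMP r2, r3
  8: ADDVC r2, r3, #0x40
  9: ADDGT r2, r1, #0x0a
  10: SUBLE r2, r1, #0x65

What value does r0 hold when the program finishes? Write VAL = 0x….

[0] flags=0011 → (cmp)
[1] flags=0011 HI?T → r0=0x46
[2] flags=0011 GT?F → skip
[3] flags=0011 LE?T → r0=0xa4
[4] flags=1010 → (cmp)
[5] flags=1010 VC?T → r2=0x7f
[6] flags=1010 VC?T → r0=0x8d
[7] flags=0010 → (cmp)
[8] flags=0010 VC?T → r2=0x4d
[9] flags=0010 GT?T → r2=0x55
[10] flags=0010 LE?F → skip

VAL = 0x8d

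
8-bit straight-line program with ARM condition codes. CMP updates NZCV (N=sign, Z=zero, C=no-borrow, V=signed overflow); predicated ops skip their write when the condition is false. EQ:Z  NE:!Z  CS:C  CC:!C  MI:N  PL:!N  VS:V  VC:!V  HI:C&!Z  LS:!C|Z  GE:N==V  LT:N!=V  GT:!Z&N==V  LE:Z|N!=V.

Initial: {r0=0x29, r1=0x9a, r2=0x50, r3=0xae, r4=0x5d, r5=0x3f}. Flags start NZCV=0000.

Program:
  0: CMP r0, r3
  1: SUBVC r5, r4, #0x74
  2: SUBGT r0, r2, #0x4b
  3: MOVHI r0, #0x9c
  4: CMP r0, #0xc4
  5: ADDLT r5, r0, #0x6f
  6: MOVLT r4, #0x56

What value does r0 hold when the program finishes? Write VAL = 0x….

0: ✓ CMP  NZCV=0000
1: ✓ SUBVC  r5←0xe9
2: ✓ SUBGT  r0←0x05
3: · MOVHI
4: ✓ CMP  NZCV=0000
5: · ADDLT
6: · MOVLT

VAL = 0x05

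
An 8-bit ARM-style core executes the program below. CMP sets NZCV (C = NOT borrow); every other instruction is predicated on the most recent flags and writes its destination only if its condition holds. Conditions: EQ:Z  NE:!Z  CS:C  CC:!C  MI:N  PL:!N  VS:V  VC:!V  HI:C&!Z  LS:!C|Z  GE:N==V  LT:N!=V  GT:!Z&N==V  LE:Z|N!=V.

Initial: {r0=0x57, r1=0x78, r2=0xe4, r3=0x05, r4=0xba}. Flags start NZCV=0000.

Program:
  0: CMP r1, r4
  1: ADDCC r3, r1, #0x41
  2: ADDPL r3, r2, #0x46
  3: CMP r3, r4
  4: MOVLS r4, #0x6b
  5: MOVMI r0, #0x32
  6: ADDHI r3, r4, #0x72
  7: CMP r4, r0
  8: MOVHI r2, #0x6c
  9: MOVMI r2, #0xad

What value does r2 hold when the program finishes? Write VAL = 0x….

VAL = 0x6c

0: ✓ CMP  NZCV=1001
1: ✓ ADDCC  r3←0xb9
2: · ADDPL
3: ✓ CMP  NZCV=1000
4: ✓ MOVLS  r4←0x6b
5: ✓ MOVMI  r0←0x32
6: · ADDHI
7: ✓ CMP  NZCV=0010
8: ✓ MOVHI  r2←0x6c
9: · MOVMI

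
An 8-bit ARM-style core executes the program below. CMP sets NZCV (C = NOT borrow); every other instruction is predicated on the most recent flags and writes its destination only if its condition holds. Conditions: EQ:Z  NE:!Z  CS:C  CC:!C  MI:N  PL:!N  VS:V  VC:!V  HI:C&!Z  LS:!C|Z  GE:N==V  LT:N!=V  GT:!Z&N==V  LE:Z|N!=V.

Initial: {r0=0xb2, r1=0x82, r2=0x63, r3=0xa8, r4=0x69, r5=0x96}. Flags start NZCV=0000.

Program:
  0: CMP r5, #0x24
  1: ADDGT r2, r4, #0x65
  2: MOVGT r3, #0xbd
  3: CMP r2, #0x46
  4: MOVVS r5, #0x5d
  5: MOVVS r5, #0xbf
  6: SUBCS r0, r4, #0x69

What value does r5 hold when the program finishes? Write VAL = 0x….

[0] flags=0011 → (cmp)
[1] flags=0011 GT?F → skip
[2] flags=0011 GT?F → skip
[3] flags=0010 → (cmp)
[4] flags=0010 VS?F → skip
[5] flags=0010 VS?F → skip
[6] flags=0010 CS?T → r0=0x00

VAL = 0x96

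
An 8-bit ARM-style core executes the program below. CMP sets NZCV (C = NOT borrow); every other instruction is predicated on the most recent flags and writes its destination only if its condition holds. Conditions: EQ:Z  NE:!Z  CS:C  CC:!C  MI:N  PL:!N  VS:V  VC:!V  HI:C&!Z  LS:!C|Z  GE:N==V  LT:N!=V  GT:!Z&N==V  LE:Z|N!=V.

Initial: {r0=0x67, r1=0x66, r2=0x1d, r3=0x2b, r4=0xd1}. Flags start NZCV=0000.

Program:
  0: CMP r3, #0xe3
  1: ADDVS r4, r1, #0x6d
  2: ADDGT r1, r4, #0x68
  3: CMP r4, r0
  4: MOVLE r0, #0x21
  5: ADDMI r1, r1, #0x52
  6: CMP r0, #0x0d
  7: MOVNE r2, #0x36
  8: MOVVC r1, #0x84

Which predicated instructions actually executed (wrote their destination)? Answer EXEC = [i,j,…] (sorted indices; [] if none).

EXEC = [2,4,7,8]

[0] flags=0000 → (cmp)
[1] flags=0000 VS?F → skip
[2] flags=0000 GT?T → r1=0x39
[3] flags=0011 → (cmp)
[4] flags=0011 LE?T → r0=0x21
[5] flags=0011 MI?F → skip
[6] flags=0010 → (cmp)
[7] flags=0010 NE?T → r2=0x36
[8] flags=0010 VC?T → r1=0x84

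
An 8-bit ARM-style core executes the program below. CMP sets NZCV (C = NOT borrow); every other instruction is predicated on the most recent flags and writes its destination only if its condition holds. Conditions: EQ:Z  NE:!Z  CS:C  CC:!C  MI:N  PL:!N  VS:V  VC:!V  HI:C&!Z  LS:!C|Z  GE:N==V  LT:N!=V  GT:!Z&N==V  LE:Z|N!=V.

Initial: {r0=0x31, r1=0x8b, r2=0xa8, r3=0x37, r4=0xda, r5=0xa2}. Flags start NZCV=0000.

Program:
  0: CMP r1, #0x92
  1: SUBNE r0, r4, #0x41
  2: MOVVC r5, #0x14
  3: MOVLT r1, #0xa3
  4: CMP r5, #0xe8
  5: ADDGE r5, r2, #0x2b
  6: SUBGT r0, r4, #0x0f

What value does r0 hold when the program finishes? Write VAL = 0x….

VAL = 0xcb

[0] flags=1000 → (cmp)
[1] flags=1000 NE?T → r0=0x99
[2] flags=1000 VC?T → r5=0x14
[3] flags=1000 LT?T → r1=0xa3
[4] flags=0000 → (cmp)
[5] flags=0000 GE?T → r5=0xd3
[6] flags=0000 GT?T → r0=0xcb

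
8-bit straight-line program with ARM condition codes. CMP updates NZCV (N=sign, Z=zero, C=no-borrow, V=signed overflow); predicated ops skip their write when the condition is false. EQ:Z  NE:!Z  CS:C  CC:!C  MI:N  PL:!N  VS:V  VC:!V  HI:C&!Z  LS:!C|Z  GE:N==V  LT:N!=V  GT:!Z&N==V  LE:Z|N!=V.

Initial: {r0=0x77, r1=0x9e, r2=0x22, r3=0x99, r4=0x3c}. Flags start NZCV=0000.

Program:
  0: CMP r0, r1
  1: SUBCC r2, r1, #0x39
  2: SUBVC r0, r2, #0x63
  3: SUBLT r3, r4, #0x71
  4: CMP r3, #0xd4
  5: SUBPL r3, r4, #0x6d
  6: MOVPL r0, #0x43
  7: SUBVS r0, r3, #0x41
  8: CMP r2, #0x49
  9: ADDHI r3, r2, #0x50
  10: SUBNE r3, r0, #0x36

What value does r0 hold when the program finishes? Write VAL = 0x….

[0] flags=1001 → (cmp)
[1] flags=1001 CC?T → r2=0x65
[2] flags=1001 VC?F → skip
[3] flags=1001 LT?F → skip
[4] flags=1000 → (cmp)
[5] flags=1000 PL?F → skip
[6] flags=1000 PL?F → skip
[7] flags=1000 VS?F → skip
[8] flags=0010 → (cmp)
[9] flags=0010 HI?T → r3=0xb5
[10] flags=0010 NE?T → r3=0x41

VAL = 0x77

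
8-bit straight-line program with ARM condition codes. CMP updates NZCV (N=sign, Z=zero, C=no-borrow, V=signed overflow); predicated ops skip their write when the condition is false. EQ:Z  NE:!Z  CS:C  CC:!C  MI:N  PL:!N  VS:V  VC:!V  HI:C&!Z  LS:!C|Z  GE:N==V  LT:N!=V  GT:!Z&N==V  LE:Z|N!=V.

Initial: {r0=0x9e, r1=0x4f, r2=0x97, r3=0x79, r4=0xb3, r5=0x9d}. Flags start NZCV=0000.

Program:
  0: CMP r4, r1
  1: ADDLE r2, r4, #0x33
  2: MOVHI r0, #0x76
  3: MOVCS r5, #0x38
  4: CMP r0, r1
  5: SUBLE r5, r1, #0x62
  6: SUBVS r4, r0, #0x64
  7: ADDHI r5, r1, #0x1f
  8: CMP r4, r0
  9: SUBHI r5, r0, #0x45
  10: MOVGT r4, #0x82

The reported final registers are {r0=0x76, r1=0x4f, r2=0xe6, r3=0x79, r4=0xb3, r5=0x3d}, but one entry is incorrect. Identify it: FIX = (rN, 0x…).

FIX = (r5, 0x31)

0: ✓ CMP  NZCV=0011
1: ✓ ADDLE  r2←0xe6
2: ✓ MOVHI  r0←0x76
3: ✓ MOVCS  r5←0x38
4: ✓ CMP  NZCV=0010
5: · SUBLE
6: · SUBVS
7: ✓ ADDHI  r5←0x6e
8: ✓ CMP  NZCV=0011
9: ✓ SUBHI  r5←0x31
10: · MOVGT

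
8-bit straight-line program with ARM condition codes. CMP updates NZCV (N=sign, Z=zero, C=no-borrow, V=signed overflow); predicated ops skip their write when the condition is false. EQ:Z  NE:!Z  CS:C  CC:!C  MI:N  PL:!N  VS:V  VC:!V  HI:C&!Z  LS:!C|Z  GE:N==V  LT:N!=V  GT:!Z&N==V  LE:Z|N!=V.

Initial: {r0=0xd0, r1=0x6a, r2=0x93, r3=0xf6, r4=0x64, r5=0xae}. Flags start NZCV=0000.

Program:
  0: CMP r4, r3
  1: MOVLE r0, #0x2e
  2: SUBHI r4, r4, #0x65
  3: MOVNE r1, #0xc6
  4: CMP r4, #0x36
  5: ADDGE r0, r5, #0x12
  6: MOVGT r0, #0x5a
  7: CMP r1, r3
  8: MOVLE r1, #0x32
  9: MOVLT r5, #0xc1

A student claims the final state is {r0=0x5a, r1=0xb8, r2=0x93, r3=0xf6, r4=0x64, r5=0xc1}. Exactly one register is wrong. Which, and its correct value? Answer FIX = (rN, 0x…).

FIX = (r1, 0x32)

0: ✓ CMP  NZCV=0000
1: · MOVLE
2: · SUBHI
3: ✓ MOVNE  r1←0xc6
4: ✓ CMP  NZCV=0010
5: ✓ ADDGE  r0←0xc0
6: ✓ MOVGT  r0←0x5a
7: ✓ CMP  NZCV=1000
8: ✓ MOVLE  r1←0x32
9: ✓ MOVLT  r5←0xc1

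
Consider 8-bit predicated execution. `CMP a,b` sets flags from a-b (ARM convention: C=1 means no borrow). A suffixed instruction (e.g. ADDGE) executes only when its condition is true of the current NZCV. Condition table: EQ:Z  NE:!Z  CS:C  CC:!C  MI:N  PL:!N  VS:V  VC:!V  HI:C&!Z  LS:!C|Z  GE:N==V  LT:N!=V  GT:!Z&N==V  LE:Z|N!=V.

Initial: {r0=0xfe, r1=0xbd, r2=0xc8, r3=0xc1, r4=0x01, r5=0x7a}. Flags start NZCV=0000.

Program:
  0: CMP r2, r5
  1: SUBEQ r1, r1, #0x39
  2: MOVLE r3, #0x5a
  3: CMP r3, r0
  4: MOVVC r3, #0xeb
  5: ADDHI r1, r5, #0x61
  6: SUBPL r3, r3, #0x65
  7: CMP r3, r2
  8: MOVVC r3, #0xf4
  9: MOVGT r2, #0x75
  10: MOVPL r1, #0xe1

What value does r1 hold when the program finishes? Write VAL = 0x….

[0] flags=0011 → (cmp)
[1] flags=0011 EQ?F → skip
[2] flags=0011 LE?T → r3=0x5a
[3] flags=0000 → (cmp)
[4] flags=0000 VC?T → r3=0xeb
[5] flags=0000 HI?F → skip
[6] flags=0000 PL?T → r3=0x86
[7] flags=1000 → (cmp)
[8] flags=1000 VC?T → r3=0xf4
[9] flags=1000 GT?F → skip
[10] flags=1000 PL?F → skip

VAL = 0xbd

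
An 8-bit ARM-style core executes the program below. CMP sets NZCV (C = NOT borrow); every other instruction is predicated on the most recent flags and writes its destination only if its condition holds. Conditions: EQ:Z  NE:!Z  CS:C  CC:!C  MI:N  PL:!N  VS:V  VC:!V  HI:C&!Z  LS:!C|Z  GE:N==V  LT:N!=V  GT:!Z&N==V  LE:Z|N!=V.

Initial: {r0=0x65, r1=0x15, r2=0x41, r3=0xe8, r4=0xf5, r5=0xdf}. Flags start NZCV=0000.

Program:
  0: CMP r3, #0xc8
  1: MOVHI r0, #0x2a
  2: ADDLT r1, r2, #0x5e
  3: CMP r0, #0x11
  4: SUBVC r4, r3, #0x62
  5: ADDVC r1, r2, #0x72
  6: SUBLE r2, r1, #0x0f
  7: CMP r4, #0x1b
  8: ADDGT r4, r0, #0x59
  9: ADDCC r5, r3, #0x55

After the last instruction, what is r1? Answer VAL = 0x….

VAL = 0xb3

[0] flags=0010 → (cmp)
[1] flags=0010 HI?T → r0=0x2a
[2] flags=0010 LT?F → skip
[3] flags=0010 → (cmp)
[4] flags=0010 VC?T → r4=0x86
[5] flags=0010 VC?T → r1=0xb3
[6] flags=0010 LE?F → skip
[7] flags=0011 → (cmp)
[8] flags=0011 GT?F → skip
[9] flags=0011 CC?F → skip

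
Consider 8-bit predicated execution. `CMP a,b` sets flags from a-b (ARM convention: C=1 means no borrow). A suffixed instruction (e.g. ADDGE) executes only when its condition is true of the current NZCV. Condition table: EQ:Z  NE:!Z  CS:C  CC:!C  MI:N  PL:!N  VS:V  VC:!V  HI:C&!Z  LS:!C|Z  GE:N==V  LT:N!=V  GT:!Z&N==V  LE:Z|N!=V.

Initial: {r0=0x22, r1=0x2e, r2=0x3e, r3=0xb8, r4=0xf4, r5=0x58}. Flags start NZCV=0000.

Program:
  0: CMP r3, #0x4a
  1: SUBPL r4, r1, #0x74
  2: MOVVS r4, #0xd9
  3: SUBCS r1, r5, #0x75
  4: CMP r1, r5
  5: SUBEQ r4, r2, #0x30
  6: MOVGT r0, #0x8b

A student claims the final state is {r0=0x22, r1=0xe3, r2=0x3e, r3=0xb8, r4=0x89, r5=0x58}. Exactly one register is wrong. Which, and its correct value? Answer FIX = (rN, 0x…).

[0] flags=0011 → (cmp)
[1] flags=0011 PL?T → r4=0xba
[2] flags=0011 VS?T → r4=0xd9
[3] flags=0011 CS?T → r1=0xe3
[4] flags=1010 → (cmp)
[5] flags=1010 EQ?F → skip
[6] flags=1010 GT?F → skip

FIX = (r4, 0xd9)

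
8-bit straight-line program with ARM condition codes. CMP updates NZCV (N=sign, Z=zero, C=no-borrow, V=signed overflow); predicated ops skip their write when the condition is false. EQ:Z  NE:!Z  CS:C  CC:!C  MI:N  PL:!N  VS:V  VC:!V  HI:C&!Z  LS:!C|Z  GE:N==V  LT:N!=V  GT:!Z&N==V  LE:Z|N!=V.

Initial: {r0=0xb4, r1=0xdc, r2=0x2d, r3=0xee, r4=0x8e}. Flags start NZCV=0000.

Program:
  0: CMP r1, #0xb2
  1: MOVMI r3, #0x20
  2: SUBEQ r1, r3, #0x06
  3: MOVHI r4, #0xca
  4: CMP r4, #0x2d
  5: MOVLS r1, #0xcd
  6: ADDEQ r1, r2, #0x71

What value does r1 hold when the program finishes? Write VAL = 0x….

0: ✓ CMP  NZCV=0010
1: · MOVMI
2: · SUBEQ
3: ✓ MOVHI  r4←0xca
4: ✓ CMP  NZCV=1010
5: · MOVLS
6: · ADDEQ

VAL = 0xdc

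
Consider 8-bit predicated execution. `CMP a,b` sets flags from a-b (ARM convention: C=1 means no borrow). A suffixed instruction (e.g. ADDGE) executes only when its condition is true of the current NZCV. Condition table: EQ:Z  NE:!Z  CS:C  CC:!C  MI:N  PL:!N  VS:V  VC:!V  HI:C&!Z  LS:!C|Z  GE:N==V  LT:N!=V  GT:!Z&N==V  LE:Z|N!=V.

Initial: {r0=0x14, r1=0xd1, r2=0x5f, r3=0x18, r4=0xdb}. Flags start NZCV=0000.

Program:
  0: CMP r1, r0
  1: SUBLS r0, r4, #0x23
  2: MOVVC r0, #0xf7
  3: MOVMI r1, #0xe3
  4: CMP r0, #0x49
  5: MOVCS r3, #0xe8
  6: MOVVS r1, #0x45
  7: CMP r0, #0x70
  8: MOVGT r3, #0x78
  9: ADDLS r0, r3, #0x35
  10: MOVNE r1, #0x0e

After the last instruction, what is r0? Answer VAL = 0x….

VAL = 0xf7

[0] flags=1010 → (cmp)
[1] flags=1010 LS?F → skip
[2] flags=1010 VC?T → r0=0xf7
[3] flags=1010 MI?T → r1=0xe3
[4] flags=1010 → (cmp)
[5] flags=1010 CS?T → r3=0xe8
[6] flags=1010 VS?F → skip
[7] flags=1010 → (cmp)
[8] flags=1010 GT?F → skip
[9] flags=1010 LS?F → skip
[10] flags=1010 NE?T → r1=0x0e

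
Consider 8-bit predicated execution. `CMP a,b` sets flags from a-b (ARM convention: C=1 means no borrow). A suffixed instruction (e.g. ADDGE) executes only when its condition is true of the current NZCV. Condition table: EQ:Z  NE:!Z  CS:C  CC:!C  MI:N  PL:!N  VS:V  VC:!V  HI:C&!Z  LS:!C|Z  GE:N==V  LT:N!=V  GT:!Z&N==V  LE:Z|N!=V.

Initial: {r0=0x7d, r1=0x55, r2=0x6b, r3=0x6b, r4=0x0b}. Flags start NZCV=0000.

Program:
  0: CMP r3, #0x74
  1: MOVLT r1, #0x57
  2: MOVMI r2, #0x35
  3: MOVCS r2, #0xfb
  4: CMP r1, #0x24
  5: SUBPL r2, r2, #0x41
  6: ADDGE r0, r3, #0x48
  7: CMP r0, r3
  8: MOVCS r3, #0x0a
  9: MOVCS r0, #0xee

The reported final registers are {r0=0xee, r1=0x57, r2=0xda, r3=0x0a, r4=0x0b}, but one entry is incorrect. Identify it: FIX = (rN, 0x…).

[0] flags=1000 → (cmp)
[1] flags=1000 LT?T → r1=0x57
[2] flags=1000 MI?T → r2=0x35
[3] flags=1000 CS?F → skip
[4] flags=0010 → (cmp)
[5] flags=0010 PL?T → r2=0xf4
[6] flags=0010 GE?T → r0=0xb3
[7] flags=0011 → (cmp)
[8] flags=0011 CS?T → r3=0x0a
[9] flags=0011 CS?T → r0=0xee

FIX = (r2, 0xf4)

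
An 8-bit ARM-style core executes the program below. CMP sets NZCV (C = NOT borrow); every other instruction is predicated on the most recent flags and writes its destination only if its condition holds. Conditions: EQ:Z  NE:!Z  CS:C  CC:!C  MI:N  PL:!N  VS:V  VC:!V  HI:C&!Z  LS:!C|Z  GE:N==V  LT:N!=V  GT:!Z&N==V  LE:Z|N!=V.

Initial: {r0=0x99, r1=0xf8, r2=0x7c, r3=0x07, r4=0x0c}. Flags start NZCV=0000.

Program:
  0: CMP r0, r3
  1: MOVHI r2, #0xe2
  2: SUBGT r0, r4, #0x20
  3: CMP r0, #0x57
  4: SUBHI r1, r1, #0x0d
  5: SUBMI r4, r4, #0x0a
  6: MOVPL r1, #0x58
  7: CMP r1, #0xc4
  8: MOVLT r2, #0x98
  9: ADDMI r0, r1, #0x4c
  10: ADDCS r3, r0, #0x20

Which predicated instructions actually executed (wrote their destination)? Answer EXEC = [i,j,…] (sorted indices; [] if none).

EXEC = [1,4,6,9]

[0] flags=1010 → (cmp)
[1] flags=1010 HI?T → r2=0xe2
[2] flags=1010 GT?F → skip
[3] flags=0011 → (cmp)
[4] flags=0011 HI?T → r1=0xeb
[5] flags=0011 MI?F → skip
[6] flags=0011 PL?T → r1=0x58
[7] flags=1001 → (cmp)
[8] flags=1001 LT?F → skip
[9] flags=1001 MI?T → r0=0xa4
[10] flags=1001 CS?F → skip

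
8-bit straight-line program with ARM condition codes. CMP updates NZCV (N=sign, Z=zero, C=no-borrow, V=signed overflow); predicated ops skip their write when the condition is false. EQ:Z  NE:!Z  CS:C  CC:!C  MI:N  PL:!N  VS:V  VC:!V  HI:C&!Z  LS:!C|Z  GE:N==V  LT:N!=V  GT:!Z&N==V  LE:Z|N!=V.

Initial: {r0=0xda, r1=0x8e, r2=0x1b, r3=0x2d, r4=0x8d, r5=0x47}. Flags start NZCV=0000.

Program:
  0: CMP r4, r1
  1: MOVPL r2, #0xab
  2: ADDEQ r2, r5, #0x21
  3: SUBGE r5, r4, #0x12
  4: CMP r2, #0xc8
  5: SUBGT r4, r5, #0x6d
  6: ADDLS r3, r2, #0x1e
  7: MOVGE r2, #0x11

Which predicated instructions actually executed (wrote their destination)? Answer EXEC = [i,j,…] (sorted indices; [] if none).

0: ✓ CMP  NZCV=1000
1: · MOVPL
2: · ADDEQ
3: · SUBGE
4: ✓ CMP  NZCV=0000
5: ✓ SUBGT  r4←0xda
6: ✓ ADDLS  r3←0x39
7: ✓ MOVGE  r2←0x11

EXEC = [5,6,7]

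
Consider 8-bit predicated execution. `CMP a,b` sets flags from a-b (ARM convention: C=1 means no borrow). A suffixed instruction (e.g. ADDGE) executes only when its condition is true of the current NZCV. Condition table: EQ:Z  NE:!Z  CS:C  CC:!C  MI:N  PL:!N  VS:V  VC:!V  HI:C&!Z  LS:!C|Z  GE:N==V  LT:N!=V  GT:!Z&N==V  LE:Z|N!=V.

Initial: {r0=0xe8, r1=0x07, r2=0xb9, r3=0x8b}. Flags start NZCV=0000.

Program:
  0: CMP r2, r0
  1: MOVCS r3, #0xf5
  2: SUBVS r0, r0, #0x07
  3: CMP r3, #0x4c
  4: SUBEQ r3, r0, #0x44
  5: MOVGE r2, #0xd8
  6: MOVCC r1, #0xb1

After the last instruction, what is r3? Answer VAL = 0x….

0: ✓ CMP  NZCV=1000
1: · MOVCS
2: · SUBVS
3: ✓ CMP  NZCV=0011
4: · SUBEQ
5: · MOVGE
6: · MOVCC

VAL = 0x8b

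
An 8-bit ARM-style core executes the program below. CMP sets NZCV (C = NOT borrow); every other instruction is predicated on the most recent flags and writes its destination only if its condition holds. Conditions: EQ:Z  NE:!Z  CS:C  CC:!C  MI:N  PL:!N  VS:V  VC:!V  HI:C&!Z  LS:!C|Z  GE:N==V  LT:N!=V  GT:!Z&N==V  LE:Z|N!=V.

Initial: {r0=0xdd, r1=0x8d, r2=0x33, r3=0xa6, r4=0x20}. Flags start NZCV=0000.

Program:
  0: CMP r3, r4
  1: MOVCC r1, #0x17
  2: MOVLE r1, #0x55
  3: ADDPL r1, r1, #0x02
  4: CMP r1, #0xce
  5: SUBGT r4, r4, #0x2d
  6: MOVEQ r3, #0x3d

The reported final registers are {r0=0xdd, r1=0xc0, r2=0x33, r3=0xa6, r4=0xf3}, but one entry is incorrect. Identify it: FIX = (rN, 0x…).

0: ✓ CMP  NZCV=1010
1: · MOVCC
2: ✓ MOVLE  r1←0x55
3: · ADDPL
4: ✓ CMP  NZCV=1001
5: ✓ SUBGT  r4←0xf3
6: · MOVEQ

FIX = (r1, 0x55)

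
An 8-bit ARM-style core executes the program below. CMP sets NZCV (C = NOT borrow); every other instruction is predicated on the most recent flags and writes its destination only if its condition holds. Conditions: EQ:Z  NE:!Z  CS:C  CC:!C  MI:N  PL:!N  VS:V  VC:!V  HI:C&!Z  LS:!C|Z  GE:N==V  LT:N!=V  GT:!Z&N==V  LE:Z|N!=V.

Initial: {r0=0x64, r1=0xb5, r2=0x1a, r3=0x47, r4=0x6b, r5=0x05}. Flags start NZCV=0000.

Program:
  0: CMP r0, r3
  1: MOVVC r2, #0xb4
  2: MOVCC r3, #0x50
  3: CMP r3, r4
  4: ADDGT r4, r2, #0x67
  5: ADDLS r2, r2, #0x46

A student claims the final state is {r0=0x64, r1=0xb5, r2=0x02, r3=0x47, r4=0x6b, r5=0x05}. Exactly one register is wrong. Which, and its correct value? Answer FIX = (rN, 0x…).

[0] flags=0010 → (cmp)
[1] flags=0010 VC?T → r2=0xb4
[2] flags=0010 CC?F → skip
[3] flags=1000 → (cmp)
[4] flags=1000 GT?F → skip
[5] flags=1000 LS?T → r2=0xfa

FIX = (r2, 0xfa)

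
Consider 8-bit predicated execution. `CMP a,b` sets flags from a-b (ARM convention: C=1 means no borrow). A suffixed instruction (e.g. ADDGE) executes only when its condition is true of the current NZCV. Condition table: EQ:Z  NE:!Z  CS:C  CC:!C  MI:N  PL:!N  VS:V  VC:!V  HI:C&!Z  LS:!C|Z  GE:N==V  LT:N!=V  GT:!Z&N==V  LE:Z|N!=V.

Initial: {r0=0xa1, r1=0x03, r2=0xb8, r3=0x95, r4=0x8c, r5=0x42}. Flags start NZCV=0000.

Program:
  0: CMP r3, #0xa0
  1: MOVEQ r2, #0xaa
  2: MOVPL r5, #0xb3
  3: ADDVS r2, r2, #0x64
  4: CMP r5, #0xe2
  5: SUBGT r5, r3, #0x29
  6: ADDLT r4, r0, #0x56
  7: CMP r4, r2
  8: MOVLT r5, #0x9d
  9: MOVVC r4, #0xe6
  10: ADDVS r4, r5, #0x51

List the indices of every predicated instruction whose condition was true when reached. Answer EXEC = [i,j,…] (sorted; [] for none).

0: ✓ CMP  NZCV=1000
1: · MOVEQ
2: · MOVPL
3: · ADDVS
4: ✓ CMP  NZCV=0000
5: ✓ SUBGT  r5←0x6c
6: · ADDLT
7: ✓ CMP  NZCV=1000
8: ✓ MOVLT  r5←0x9d
9: ✓ MOVVC  r4←0xe6
10: · ADDVS

EXEC = [5,8,9]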